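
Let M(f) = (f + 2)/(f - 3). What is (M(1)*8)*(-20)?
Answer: 240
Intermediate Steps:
M(f) = (2 + f)/(-3 + f)
(M(1)*8)*(-20) = (((2 + 1)/(-3 + 1))*8)*(-20) = ((3/(-2))*8)*(-20) = (-1/2*3*8)*(-20) = -3/2*8*(-20) = -12*(-20) = 240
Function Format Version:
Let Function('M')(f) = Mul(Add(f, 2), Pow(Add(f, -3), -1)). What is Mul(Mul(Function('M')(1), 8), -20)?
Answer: 240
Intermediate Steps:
Function('M')(f) = Mul(Pow(Add(-3, f), -1), Add(2, f)) (Function('M')(f) = Mul(Add(2, f), Pow(Add(-3, f), -1)) = Mul(Pow(Add(-3, f), -1), Add(2, f)))
Mul(Mul(Function('M')(1), 8), -20) = Mul(Mul(Mul(Pow(Add(-3, 1), -1), Add(2, 1)), 8), -20) = Mul(Mul(Mul(Pow(-2, -1), 3), 8), -20) = Mul(Mul(Mul(Rational(-1, 2), 3), 8), -20) = Mul(Mul(Rational(-3, 2), 8), -20) = Mul(-12, -20) = 240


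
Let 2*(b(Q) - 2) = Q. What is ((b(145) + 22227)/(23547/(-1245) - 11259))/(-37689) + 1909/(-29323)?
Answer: -672941382910933/10344984803157396 ≈ -0.065050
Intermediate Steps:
b(Q) = 2 + Q/2
((b(145) + 22227)/(23547/(-1245) - 11259))/(-37689) + 1909/(-29323) = (((2 + (1/2)*145) + 22227)/(23547/(-1245) - 11259))/(-37689) + 1909/(-29323) = (((2 + 145/2) + 22227)/(23547*(-1/1245) - 11259))*(-1/37689) + 1909*(-1/29323) = ((149/2 + 22227)/(-7849/415 - 11259))*(-1/37689) - 1909/29323 = (44603/(2*(-4680334/415)))*(-1/37689) - 1909/29323 = ((44603/2)*(-415/4680334))*(-1/37689) - 1909/29323 = -18510245/9360668*(-1/37689) - 1909/29323 = 18510245/352794216252 - 1909/29323 = -672941382910933/10344984803157396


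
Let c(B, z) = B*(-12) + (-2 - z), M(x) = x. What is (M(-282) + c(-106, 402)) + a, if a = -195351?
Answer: -194765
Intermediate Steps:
c(B, z) = -2 - z - 12*B (c(B, z) = -12*B + (-2 - z) = -2 - z - 12*B)
(M(-282) + c(-106, 402)) + a = (-282 + (-2 - 1*402 - 12*(-106))) - 195351 = (-282 + (-2 - 402 + 1272)) - 195351 = (-282 + 868) - 195351 = 586 - 195351 = -194765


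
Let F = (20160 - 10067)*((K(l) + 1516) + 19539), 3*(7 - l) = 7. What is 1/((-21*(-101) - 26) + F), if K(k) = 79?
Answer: 1/213307557 ≈ 4.6881e-9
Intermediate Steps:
l = 14/3 (l = 7 - 1/3*7 = 7 - 7/3 = 14/3 ≈ 4.6667)
F = 213305462 (F = (20160 - 10067)*((79 + 1516) + 19539) = 10093*(1595 + 19539) = 10093*21134 = 213305462)
1/((-21*(-101) - 26) + F) = 1/((-21*(-101) - 26) + 213305462) = 1/((2121 - 26) + 213305462) = 1/(2095 + 213305462) = 1/213307557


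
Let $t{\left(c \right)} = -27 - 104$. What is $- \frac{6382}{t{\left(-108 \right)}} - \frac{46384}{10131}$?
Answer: $\frac{58579738}{1327161} \approx 44.139$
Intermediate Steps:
$t{\left(c \right)} = -131$ ($t{\left(c \right)} = -27 - 104 = -131$)
$- \frac{6382}{t{\left(-108 \right)}} - \frac{46384}{10131} = - \frac{6382}{-131} - \frac{46384}{10131} = \left(-6382\right) \left(- \frac{1}{131}\right) - \frac{46384}{10131} = \frac{6382}{131} - \frac{46384}{10131} = \frac{58579738}{1327161}$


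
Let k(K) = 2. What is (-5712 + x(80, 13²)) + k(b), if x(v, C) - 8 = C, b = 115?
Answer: -5533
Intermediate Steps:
x(v, C) = 8 + C
(-5712 + x(80, 13²)) + k(b) = (-5712 + (8 + 13²)) + 2 = (-5712 + (8 + 169)) + 2 = (-5712 + 177) + 2 = -5535 + 2 = -5533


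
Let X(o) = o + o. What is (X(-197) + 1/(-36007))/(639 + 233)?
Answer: -14186759/31398104 ≈ -0.45183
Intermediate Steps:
X(o) = 2*o
(X(-197) + 1/(-36007))/(639 + 233) = (2*(-197) + 1/(-36007))/(639 + 233) = (-394 - 1/36007)/872 = -14186759/36007*1/872 = -14186759/31398104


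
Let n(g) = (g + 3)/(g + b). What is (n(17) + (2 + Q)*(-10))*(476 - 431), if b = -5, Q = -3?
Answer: 525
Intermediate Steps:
n(g) = (3 + g)/(-5 + g) (n(g) = (g + 3)/(g - 5) = (3 + g)/(-5 + g))
(n(17) + (2 + Q)*(-10))*(476 - 431) = ((3 + 17)/(-5 + 17) + (2 - 3)*(-10))*(476 - 431) = (20/12 - 1*(-10))*45 = ((1/12)*20 + 10)*45 = (5/3 + 10)*45 = (35/3)*45 = 525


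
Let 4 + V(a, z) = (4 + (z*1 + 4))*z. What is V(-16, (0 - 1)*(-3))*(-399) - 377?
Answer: -11948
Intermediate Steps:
V(a, z) = -4 + z*(8 + z) (V(a, z) = -4 + (4 + (z*1 + 4))*z = -4 + (4 + (z + 4))*z = -4 + (4 + (4 + z))*z = -4 + (8 + z)*z = -4 + z*(8 + z))
V(-16, (0 - 1)*(-3))*(-399) - 377 = (-4 + ((0 - 1)*(-3))**2 + 8*((0 - 1)*(-3)))*(-399) - 377 = (-4 + (-1*(-3))**2 + 8*(-1*(-3)))*(-399) - 377 = (-4 + 3**2 + 8*3)*(-399) - 377 = (-4 + 9 + 24)*(-399) - 377 = 29*(-399) - 377 = -11571 - 377 = -11948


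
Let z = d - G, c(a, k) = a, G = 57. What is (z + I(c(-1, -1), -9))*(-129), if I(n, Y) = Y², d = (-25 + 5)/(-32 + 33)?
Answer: -516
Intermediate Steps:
d = -20 (d = -20/1 = -20*1 = -20)
z = -77 (z = -20 - 1*57 = -20 - 57 = -77)
(z + I(c(-1, -1), -9))*(-129) = (-77 + (-9)²)*(-129) = (-77 + 81)*(-129) = 4*(-129) = -516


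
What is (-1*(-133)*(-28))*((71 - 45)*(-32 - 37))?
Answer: 6680856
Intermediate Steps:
(-1*(-133)*(-28))*((71 - 45)*(-32 - 37)) = (133*(-28))*(26*(-69)) = -3724*(-1794) = 6680856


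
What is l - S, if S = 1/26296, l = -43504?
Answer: -1143981185/26296 ≈ -43504.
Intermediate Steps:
S = 1/26296 ≈ 3.8029e-5
l - S = -43504 - 1*1/26296 = -43504 - 1/26296 = -1143981185/26296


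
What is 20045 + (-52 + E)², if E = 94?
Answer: 21809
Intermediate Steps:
20045 + (-52 + E)² = 20045 + (-52 + 94)² = 20045 + 42² = 20045 + 1764 = 21809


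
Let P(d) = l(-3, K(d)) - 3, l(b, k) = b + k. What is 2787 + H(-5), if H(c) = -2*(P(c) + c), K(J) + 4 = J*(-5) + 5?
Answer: 2757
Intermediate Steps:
K(J) = 1 - 5*J (K(J) = -4 + (J*(-5) + 5) = -4 + (-5*J + 5) = -4 + (5 - 5*J) = 1 - 5*J)
P(d) = -5 - 5*d (P(d) = (-3 + (1 - 5*d)) - 3 = (-2 - 5*d) - 3 = -5 - 5*d)
H(c) = 10 + 8*c (H(c) = -2*((-5 - 5*c) + c) = -2*(-5 - 4*c) = 10 + 8*c)
2787 + H(-5) = 2787 + (10 + 8*(-5)) = 2787 + (10 - 40) = 2787 - 30 = 2757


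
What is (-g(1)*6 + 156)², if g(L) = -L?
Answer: 26244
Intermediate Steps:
(-g(1)*6 + 156)² = (-(-1)*6 + 156)² = (-1*(-1)*6 + 156)² = (1*6 + 156)² = (6 + 156)² = 162² = 26244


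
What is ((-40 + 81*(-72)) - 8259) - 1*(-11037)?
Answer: -3094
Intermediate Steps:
((-40 + 81*(-72)) - 8259) - 1*(-11037) = ((-40 - 5832) - 8259) + 11037 = (-5872 - 8259) + 11037 = -14131 + 11037 = -3094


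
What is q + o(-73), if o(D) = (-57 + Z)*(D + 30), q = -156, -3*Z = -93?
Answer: 962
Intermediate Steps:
Z = 31 (Z = -⅓*(-93) = 31)
o(D) = -780 - 26*D (o(D) = (-57 + 31)*(D + 30) = -26*(30 + D) = -780 - 26*D)
q + o(-73) = -156 + (-780 - 26*(-73)) = -156 + (-780 + 1898) = -156 + 1118 = 962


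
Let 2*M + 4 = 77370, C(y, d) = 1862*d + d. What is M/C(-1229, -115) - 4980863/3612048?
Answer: -402283282073/257954407920 ≈ -1.5595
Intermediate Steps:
C(y, d) = 1863*d
M = 38683 (M = -2 + (½)*77370 = -2 + 38685 = 38683)
M/C(-1229, -115) - 4980863/3612048 = 38683/((1863*(-115))) - 4980863/3612048 = 38683/(-214245) - 4980863*1/3612048 = 38683*(-1/214245) - 4980863/3612048 = -38683/214245 - 4980863/3612048 = -402283282073/257954407920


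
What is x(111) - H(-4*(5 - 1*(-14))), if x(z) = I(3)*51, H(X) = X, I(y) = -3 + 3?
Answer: 76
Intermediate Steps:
I(y) = 0
x(z) = 0 (x(z) = 0*51 = 0)
x(111) - H(-4*(5 - 1*(-14))) = 0 - (-4)*(5 - 1*(-14)) = 0 - (-4)*(5 + 14) = 0 - (-4)*19 = 0 - 1*(-76) = 0 + 76 = 76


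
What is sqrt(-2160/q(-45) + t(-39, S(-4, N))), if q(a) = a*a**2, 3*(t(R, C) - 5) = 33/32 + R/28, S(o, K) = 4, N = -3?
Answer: sqrt(31137078)/2520 ≈ 2.2143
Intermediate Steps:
t(R, C) = 171/32 + R/84 (t(R, C) = 5 + (33/32 + R/28)/3 = 5 + (11/32 + R/84) = 171/32 + R/84)
q(a) = a**3
sqrt(-2160/q(-45) + t(-39, S(-4, N))) = sqrt(-2160/((-45)**3) + (171/32 + (1/84)*(-39))) = sqrt(-2160/(-91125) + (171/32 - 13/28)) = sqrt(-2160*(-1/91125) + 1093/224) = sqrt(16/675 + 1093/224) = sqrt(741359/151200) = sqrt(31137078)/2520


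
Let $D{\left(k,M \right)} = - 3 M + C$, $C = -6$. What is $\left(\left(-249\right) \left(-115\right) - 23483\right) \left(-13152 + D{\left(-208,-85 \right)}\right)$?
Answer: $-66476256$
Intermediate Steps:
$D{\left(k,M \right)} = -6 - 3 M$ ($D{\left(k,M \right)} = - 3 M - 6 = -6 - 3 M$)
$\left(\left(-249\right) \left(-115\right) - 23483\right) \left(-13152 + D{\left(-208,-85 \right)}\right) = \left(\left(-249\right) \left(-115\right) - 23483\right) \left(-13152 - -249\right) = \left(28635 - 23483\right) \left(-13152 + \left(-6 + 255\right)\right) = 5152 \left(-13152 + 249\right) = 5152 \left(-12903\right) = -66476256$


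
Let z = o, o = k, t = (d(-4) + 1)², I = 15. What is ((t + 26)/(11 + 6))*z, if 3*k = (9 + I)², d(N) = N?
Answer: 6720/17 ≈ 395.29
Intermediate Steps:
t = 9 (t = (-4 + 1)² = (-3)² = 9)
k = 192 (k = (9 + 15)²/3 = (⅓)*24² = (⅓)*576 = 192)
o = 192
z = 192
((t + 26)/(11 + 6))*z = ((9 + 26)/(11 + 6))*192 = (35/17)*192 = 6720/17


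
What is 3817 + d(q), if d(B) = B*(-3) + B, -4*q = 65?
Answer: 7699/2 ≈ 3849.5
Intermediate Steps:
q = -65/4 (q = -¼*65 = -65/4 ≈ -16.250)
d(B) = -2*B (d(B) = -3*B + B = -2*B)
3817 + d(q) = 3817 - 2*(-65/4) = 3817 + 65/2 = 7699/2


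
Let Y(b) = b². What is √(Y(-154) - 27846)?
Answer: I*√4130 ≈ 64.265*I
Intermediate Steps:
√(Y(-154) - 27846) = √((-154)² - 27846) = √(23716 - 27846) = √(-4130) = I*√4130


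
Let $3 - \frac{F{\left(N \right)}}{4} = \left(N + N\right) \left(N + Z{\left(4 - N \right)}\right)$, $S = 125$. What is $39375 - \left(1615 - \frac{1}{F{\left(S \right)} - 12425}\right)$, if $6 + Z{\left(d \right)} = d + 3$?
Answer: $\frac{506474879}{13413} \approx 37760.0$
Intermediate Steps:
$Z{\left(d \right)} = -3 + d$ ($Z{\left(d \right)} = -6 + \left(d + 3\right) = -6 + \left(3 + d\right) = -3 + d$)
$F{\left(N \right)} = 12 - 8 N$ ($F{\left(N \right)} = 12 - 4 \left(N + N\right) \left(N - \left(-1 + N\right)\right) = 12 - 4 \cdot 2 N \left(N - \left(-1 + N\right)\right) = 12 - 4 \cdot 2 N 1 = 12 - 4 \cdot 2 N = 12 - 8 N$)
$39375 - \left(1615 - \frac{1}{F{\left(S \right)} - 12425}\right) = 39375 - \left(1615 - \frac{1}{\left(12 - 1000\right) - 12425}\right) = 39375 - \left(1615 - \frac{1}{-988 - 12425}\right) = 39375 - \left(1615 - \frac{1}{-13413}\right) = 39375 - \frac{21661996}{13413} = \frac{506474879}{13413}$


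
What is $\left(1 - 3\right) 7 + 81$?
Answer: $67$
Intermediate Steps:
$\left(1 - 3\right) 7 + 81 = \left(-2\right) 7 + 81 = -14 + 81 = 67$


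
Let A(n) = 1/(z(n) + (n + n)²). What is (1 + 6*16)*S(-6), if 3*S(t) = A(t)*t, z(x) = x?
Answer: -97/69 ≈ -1.4058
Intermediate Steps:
A(n) = 1/(n + 4*n²) (A(n) = 1/(n + (n + n)²) = 1/(n + (2*n)²) = 1/(n + 4*n²))
S(t) = 1/(3*(1 + 4*t)) (S(t) = ((1/(t*(1 + 4*t)))*t)/3 = 1/(3*(1 + 4*t)))
(1 + 6*16)*S(-6) = (1 + 6*16)*(1/(3*(1 + 4*(-6)))) = (1 + 96)*(1/(3*(1 - 24))) = 97*((⅓)/(-23)) = 97*((⅓)*(-1/23)) = 97*(-1/69) = -97/69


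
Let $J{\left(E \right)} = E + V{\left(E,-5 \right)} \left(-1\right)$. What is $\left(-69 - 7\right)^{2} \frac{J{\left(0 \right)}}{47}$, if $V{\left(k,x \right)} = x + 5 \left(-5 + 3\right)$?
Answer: $\frac{86640}{47} \approx 1843.4$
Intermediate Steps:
$V{\left(k,x \right)} = -10 + x$ ($V{\left(k,x \right)} = x + 5 \left(-2\right) = x - 10 = -10 + x$)
$J{\left(E \right)} = 15 + E$ ($J{\left(E \right)} = E + \left(-10 - 5\right) \left(-1\right) = E - -15 = E + 15 = 15 + E$)
$\left(-69 - 7\right)^{2} \frac{J{\left(0 \right)}}{47} = \left(-69 - 7\right)^{2} \frac{15 + 0}{47} = \left(-76\right)^{2} \cdot 15 \cdot \frac{1}{47} = 5776 \cdot \frac{15}{47} = \frac{86640}{47}$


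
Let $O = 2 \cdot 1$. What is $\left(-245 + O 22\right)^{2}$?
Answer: $40401$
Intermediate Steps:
$O = 2$
$\left(-245 + O 22\right)^{2} = \left(-245 + 2 \cdot 22\right)^{2} = \left(-245 + 44\right)^{2} = \left(-201\right)^{2} = 40401$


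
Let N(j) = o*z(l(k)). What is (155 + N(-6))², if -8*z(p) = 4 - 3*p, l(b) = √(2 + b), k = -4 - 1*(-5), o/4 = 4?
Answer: 21717 + 1764*√3 ≈ 24772.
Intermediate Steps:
o = 16 (o = 4*4 = 16)
k = 1 (k = -4 + 5 = 1)
z(p) = -½ + 3*p/8 (z(p) = -(4 - 3*p)/8 = -½ + 3*p/8)
N(j) = -8 + 6*√3 (N(j) = 16*(-½ + 3*√(2 + 1)/8) = 16*(-½ + 3*√3/8) = -8 + 6*√3)
(155 + N(-6))² = (155 + (-8 + 6*√3))² = (147 + 6*√3)²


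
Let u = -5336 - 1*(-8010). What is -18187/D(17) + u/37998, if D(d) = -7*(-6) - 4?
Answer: -345484007/721962 ≈ -478.53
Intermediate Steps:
D(d) = 38 (D(d) = 42 - 4 = 38)
u = 2674 (u = -5336 + 8010 = 2674)
-18187/D(17) + u/37998 = -18187/38 + 2674/37998 = -18187*1/38 + 2674*(1/37998) = -18187/38 + 1337/18999 = -345484007/721962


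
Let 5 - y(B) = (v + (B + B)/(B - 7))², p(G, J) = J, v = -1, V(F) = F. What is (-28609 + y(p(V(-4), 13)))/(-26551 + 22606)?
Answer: 257536/35505 ≈ 7.2535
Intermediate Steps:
y(B) = 5 - (-1 + 2*B/(-7 + B))² (y(B) = 5 - (-1 + (B + B)/(B - 7))² = 5 - (-1 + (2*B)/(-7 + B))² = 5 - (-1 + 2*B/(-7 + B))²)
(-28609 + y(p(V(-4), 13)))/(-26551 + 22606) = (-28609 + (5 - (7 + 13)²/(-7 + 13)²))/(-26551 + 22606) = (-28609 + (5 - 1*20²/6²))/(-3945) = (-28609 + (5 - 1*1/36*400))*(-1/3945) = (-28609 + (5 - 100/9))*(-1/3945) = (-28609 - 55/9)*(-1/3945) = -257536/9*(-1/3945) = 257536/35505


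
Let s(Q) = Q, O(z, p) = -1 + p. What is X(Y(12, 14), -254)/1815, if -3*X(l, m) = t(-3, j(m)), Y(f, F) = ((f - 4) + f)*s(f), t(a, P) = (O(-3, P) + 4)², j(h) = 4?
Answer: -49/5445 ≈ -0.0089991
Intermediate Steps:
t(a, P) = (3 + P)² (t(a, P) = ((-1 + P) + 4)² = (3 + P)²)
Y(f, F) = f*(-4 + 2*f) (Y(f, F) = ((f - 4) + f)*f = ((-4 + f) + f)*f = (-4 + 2*f)*f = f*(-4 + 2*f))
X(l, m) = -49/3 (X(l, m) = -(3 + 4)²/3 = -⅓*7² = -⅓*49 = -49/3)
X(Y(12, 14), -254)/1815 = -49/3/1815 = -49/3*1/1815 = -49/5445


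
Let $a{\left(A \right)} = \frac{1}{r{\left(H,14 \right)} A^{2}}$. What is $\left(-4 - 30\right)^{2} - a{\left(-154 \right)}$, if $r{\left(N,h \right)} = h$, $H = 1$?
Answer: $\frac{383819743}{332024} \approx 1156.0$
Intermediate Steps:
$a{\left(A \right)} = \frac{1}{14 A^{2}}$
$\left(-4 - 30\right)^{2} - a{\left(-154 \right)} = \left(-4 - 30\right)^{2} - \frac{1}{14 \cdot 23716} = \left(-34\right)^{2} - \frac{1}{14} \cdot \frac{1}{23716} = 1156 - \frac{1}{332024} = \frac{383819743}{332024}$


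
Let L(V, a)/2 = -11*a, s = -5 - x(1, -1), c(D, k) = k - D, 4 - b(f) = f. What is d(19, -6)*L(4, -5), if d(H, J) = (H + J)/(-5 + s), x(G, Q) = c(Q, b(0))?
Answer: -286/3 ≈ -95.333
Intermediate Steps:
b(f) = 4 - f
x(G, Q) = 4 - Q (x(G, Q) = (4 - 1*0) - Q = (4 + 0) - Q = 4 - Q)
s = -10 (s = -5 - (4 - 1*(-1)) = -5 - (4 + 1) = -5 - 1*5 = -5 - 5 = -10)
L(V, a) = -22*a (L(V, a) = 2*(-11*a) = -22*a)
d(H, J) = -H/15 - J/15 (d(H, J) = (H + J)/(-5 - 10) = (H + J)/(-15) = (H + J)*(-1/15) = -H/15 - J/15)
d(19, -6)*L(4, -5) = (-1/15*19 - 1/15*(-6))*(-22*(-5)) = (-19/15 + 2/5)*110 = -13/15*110 = -286/3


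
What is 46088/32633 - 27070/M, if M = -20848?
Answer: 922108967/340166392 ≈ 2.7108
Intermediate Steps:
46088/32633 - 27070/M = 46088/32633 - 27070/(-20848) = 46088*(1/32633) - 27070*(-1/20848) = 46088/32633 + 13535/10424 = 922108967/340166392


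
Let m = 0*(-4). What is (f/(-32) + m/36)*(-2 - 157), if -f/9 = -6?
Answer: 4293/16 ≈ 268.31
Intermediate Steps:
m = 0
f = 54 (f = -9*(-6) = 54)
(f/(-32) + m/36)*(-2 - 157) = (54/(-32) + 0/36)*(-2 - 157) = (54*(-1/32) + 0*(1/36))*(-159) = (-27/16 + 0)*(-159) = -27/16*(-159) = 4293/16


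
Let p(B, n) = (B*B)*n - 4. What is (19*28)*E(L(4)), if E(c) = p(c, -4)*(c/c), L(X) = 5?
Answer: -55328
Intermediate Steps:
p(B, n) = -4 + n*B² (p(B, n) = B²*n - 4 = n*B² - 4 = -4 + n*B²)
E(c) = -4 - 4*c² (E(c) = (-4 - 4*c²)*(c/c) = (-4 - 4*c²)*1 = -4 - 4*c²)
(19*28)*E(L(4)) = (19*28)*(-4 - 4*5²) = 532*(-4 - 4*25) = 532*(-4 - 100) = 532*(-104) = -55328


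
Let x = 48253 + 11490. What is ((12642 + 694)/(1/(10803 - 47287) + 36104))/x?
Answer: 486550624/78694574987905 ≈ 6.1828e-6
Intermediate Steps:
x = 59743
((12642 + 694)/(1/(10803 - 47287) + 36104))/x = ((12642 + 694)/(1/(10803 - 47287) + 36104))/59743 = (13336/(1/(-36484) + 36104))*(1/59743) = (13336/(-1/36484 + 36104))*(1/59743) = (13336/(1317218335/36484))*(1/59743) = (13336*(36484/1317218335))*(1/59743) = (486550624/1317218335)*(1/59743) = 486550624/78694574987905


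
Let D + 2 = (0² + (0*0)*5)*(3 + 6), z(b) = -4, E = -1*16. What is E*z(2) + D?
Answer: 62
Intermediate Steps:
E = -16
D = -2 (D = -2 + (0² + (0*0)*5)*(3 + 6) = -2 + (0 + 0*5)*9 = -2 + (0 + 0)*9 = -2 + 0*9 = -2 + 0 = -2)
E*z(2) + D = -16*(-4) - 2 = 64 - 2 = 62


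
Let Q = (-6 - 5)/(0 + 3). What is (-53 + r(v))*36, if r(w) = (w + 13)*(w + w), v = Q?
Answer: -4372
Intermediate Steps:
Q = -11/3 ≈ -3.6667
v = -11/3 ≈ -3.6667
r(w) = 2*w*(13 + w) (r(w) = (13 + w)*(2*w) = 2*w*(13 + w))
(-53 + r(v))*36 = (-53 + 2*(-11/3)*(13 - 11/3))*36 = (-53 + 2*(-11/3)*(28/3))*36 = (-53 - 616/9)*36 = -1093/9*36 = -4372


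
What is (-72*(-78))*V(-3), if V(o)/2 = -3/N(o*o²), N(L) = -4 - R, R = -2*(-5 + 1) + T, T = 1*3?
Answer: 11232/5 ≈ 2246.4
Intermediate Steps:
T = 3
R = 11 (R = -2*(-5 + 1) + 3 = -2*(-4) + 3 = 8 + 3 = 11)
N(L) = -15 (N(L) = -4 - 1*11 = -4 - 11 = -15)
V(o) = ⅖ (V(o) = 2*(-3/(-15)) = 2*(-3*(-1/15)) = 2*(⅕) = ⅖)
(-72*(-78))*V(-3) = -72*(-78)*(⅖) = 5616*(⅖) = 11232/5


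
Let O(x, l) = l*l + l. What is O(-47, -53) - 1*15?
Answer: 2741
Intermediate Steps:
O(x, l) = l + l² (O(x, l) = l² + l = l + l²)
O(-47, -53) - 1*15 = -53*(1 - 53) - 1*15 = -53*(-52) - 15 = 2756 - 15 = 2741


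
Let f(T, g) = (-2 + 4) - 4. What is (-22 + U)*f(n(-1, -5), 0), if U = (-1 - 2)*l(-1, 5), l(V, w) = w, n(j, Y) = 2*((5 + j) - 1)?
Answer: 74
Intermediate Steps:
n(j, Y) = 8 + 2*j (n(j, Y) = 2*(4 + j) = 8 + 2*j)
U = -15 (U = (-1 - 2)*5 = -3*5 = -15)
f(T, g) = -2 (f(T, g) = 2 - 4 = -2)
(-22 + U)*f(n(-1, -5), 0) = (-22 - 15)*(-2) = -37*(-2) = 74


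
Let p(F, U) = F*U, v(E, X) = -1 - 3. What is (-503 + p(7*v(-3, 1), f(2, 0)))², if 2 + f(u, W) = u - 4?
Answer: 152881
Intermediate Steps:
v(E, X) = -4
f(u, W) = -6 + u (f(u, W) = -2 + (u - 4) = -2 + (-4 + u) = -6 + u)
(-503 + p(7*v(-3, 1), f(2, 0)))² = (-503 + (7*(-4))*(-6 + 2))² = (-503 - 28*(-4))² = (-503 + 112)² = (-391)² = 152881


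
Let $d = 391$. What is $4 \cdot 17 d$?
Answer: $26588$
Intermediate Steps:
$4 \cdot 17 d = 4 \cdot 17 \cdot 391 = 68 \cdot 391 = 26588$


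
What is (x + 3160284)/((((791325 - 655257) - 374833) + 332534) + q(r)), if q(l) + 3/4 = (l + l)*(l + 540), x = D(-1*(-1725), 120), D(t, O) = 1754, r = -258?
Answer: -12648152/206975 ≈ -61.110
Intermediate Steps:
x = 1754
q(l) = -¾ + 2*l*(540 + l) (q(l) = -¾ + (l + l)*(l + 540) = -¾ + (2*l)*(540 + l) = -¾ + 2*l*(540 + l))
(x + 3160284)/((((791325 - 655257) - 374833) + 332534) + q(r)) = (1754 + 3160284)/((((791325 - 655257) - 374833) + 332534) + (-¾ + 2*(-258)² + 1080*(-258))) = 3162038/(((136068 - 374833) + 332534) + (-¾ + 2*66564 - 278640)) = 3162038/((-238765 + 332534) + (-¾ + 133128 - 278640)) = 3162038/(93769 - 582051/4) = 3162038/(-206975/4) = 3162038*(-4/206975) = -12648152/206975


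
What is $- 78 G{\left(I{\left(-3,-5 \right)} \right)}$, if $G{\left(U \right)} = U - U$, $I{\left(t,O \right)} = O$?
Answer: $0$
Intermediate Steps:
$G{\left(U \right)} = 0$
$- 78 G{\left(I{\left(-3,-5 \right)} \right)} = \left(-78\right) 0 = 0$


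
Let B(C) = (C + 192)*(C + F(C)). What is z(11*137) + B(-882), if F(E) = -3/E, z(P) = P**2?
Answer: 141101706/49 ≈ 2.8796e+6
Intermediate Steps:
B(C) = (192 + C)*(C - 3/C) (B(C) = (C + 192)*(C - 3/C) = (192 + C)*(C - 3/C))
z(11*137) + B(-882) = (11*137)**2 + (-3 + (-882)**2 - 576/(-882) + 192*(-882)) = 1507**2 + (-3 + 777924 - 576*(-1/882) - 169344) = 2271049 + (-3 + 777924 + 32/49 - 169344) = 2271049 + 29820305/49 = 141101706/49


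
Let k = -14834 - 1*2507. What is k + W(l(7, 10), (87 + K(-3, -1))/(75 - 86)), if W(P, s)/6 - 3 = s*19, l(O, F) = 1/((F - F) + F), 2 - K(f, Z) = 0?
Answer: -200699/11 ≈ -18245.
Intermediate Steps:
K(f, Z) = 2 (K(f, Z) = 2 - 1*0 = 2 + 0 = 2)
l(O, F) = 1/F (l(O, F) = 1/(0 + F) = 1/F)
k = -17341 (k = -14834 - 2507 = -17341)
W(P, s) = 18 + 114*s (W(P, s) = 18 + 6*(s*19) = 18 + 6*(19*s) = 18 + 114*s)
k + W(l(7, 10), (87 + K(-3, -1))/(75 - 86)) = -17341 + (18 + 114*((87 + 2)/(75 - 86))) = -17341 + (18 + 114*(89/(-11))) = -17341 + (18 + 114*(89*(-1/11))) = -17341 + (18 + 114*(-89/11)) = -17341 + (18 - 10146/11) = -17341 - 9948/11 = -200699/11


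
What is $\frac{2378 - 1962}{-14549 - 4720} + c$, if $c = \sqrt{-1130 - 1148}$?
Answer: $- \frac{416}{19269} + i \sqrt{2278} \approx -0.021589 + 47.728 i$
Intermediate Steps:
$c = i \sqrt{2278}$ ($c = \sqrt{-2278} = i \sqrt{2278} \approx 47.728 i$)
$\frac{2378 - 1962}{-14549 - 4720} + c = \frac{2378 - 1962}{-14549 - 4720} + i \sqrt{2278} = \frac{416}{-19269} + i \sqrt{2278} = 416 \left(- \frac{1}{19269}\right) + i \sqrt{2278} = - \frac{416}{19269} + i \sqrt{2278}$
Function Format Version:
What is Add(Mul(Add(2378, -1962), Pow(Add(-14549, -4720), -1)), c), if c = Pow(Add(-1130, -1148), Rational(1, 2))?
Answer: Add(Rational(-416, 19269), Mul(I, Pow(2278, Rational(1, 2)))) ≈ Add(-0.021589, Mul(47.728, I))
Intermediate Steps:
c = Mul(I, Pow(2278, Rational(1, 2))) (c = Pow(-2278, Rational(1, 2)) = Mul(I, Pow(2278, Rational(1, 2))) ≈ Mul(47.728, I))
Add(Mul(Add(2378, -1962), Pow(Add(-14549, -4720), -1)), c) = Add(Mul(Add(2378, -1962), Pow(Add(-14549, -4720), -1)), Mul(I, Pow(2278, Rational(1, 2)))) = Add(Mul(416, Pow(-19269, -1)), Mul(I, Pow(2278, Rational(1, 2)))) = Add(Mul(416, Rational(-1, 19269)), Mul(I, Pow(2278, Rational(1, 2)))) = Add(Rational(-416, 19269), Mul(I, Pow(2278, Rational(1, 2))))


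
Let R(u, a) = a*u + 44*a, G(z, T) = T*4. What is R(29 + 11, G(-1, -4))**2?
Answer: 1806336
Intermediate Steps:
G(z, T) = 4*T
R(u, a) = 44*a + a*u
R(29 + 11, G(-1, -4))**2 = ((4*(-4))*(44 + (29 + 11)))**2 = (-16*(44 + 40))**2 = (-16*84)**2 = (-1344)**2 = 1806336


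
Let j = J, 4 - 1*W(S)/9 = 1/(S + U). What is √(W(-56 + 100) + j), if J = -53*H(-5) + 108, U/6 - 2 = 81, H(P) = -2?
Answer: √73436122/542 ≈ 15.811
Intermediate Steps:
U = 498 (U = 12 + 6*81 = 12 + 486 = 498)
W(S) = 36 - 9/(498 + S) (W(S) = 36 - 9/(S + 498) = 36 - 9/(498 + S))
J = 214 (J = -53*(-2) + 108 = 106 + 108 = 214)
j = 214
√(W(-56 + 100) + j) = √(9*(1991 + 4*(-56 + 100))/(498 + (-56 + 100)) + 214) = √(9*(1991 + 4*44)/(498 + 44) + 214) = √(9*(1991 + 176)/542 + 214) = √(9*(1/542)*2167 + 214) = √(19503/542 + 214) = √(135491/542) = √73436122/542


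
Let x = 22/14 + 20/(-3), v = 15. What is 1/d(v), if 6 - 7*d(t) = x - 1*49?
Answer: 147/1262 ≈ 0.11648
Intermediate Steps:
x = -107/21 (x = 22*(1/14) + 20*(-1/3) = 11/7 - 20/3 = -107/21 ≈ -5.0952)
d(t) = 1262/147 (d(t) = 6/7 - (-107/21 - 1*49)/7 = 6/7 - (-107/21 - 49)/7 = 6/7 - 1/7*(-1136/21) = 6/7 + 1136/147 = 1262/147)
1/d(v) = 1/(1262/147) = 147/1262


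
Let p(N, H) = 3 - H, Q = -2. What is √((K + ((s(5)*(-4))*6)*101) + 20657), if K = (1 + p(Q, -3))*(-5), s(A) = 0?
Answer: √20622 ≈ 143.60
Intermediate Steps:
K = -35 (K = (1 + (3 - 1*(-3)))*(-5) = (1 + (3 + 3))*(-5) = (1 + 6)*(-5) = 7*(-5) = -35)
√((K + ((s(5)*(-4))*6)*101) + 20657) = √((-35 + ((0*(-4))*6)*101) + 20657) = √((-35 + (0*6)*101) + 20657) = √((-35 + 0*101) + 20657) = √((-35 + 0) + 20657) = √(-35 + 20657) = √20622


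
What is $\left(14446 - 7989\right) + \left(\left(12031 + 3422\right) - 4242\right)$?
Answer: $17668$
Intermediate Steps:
$\left(14446 - 7989\right) + \left(\left(12031 + 3422\right) - 4242\right) = \left(14446 - 7989\right) + \left(15453 - 4242\right) = 6457 + 11211 = 17668$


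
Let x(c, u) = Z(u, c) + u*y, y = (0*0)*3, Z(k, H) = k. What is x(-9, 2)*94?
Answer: 188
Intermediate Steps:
y = 0 (y = 0*3 = 0)
x(c, u) = u (x(c, u) = u + u*0 = u + 0 = u)
x(-9, 2)*94 = 2*94 = 188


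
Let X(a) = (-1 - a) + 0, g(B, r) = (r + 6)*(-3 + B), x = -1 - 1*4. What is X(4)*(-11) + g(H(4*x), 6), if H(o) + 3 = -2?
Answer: -41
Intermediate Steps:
x = -5 (x = -1 - 4 = -5)
H(o) = -5 (H(o) = -3 - 2 = -5)
g(B, r) = (-3 + B)*(6 + r) (g(B, r) = (6 + r)*(-3 + B) = (-3 + B)*(6 + r))
X(a) = -1 - a
X(4)*(-11) + g(H(4*x), 6) = (-1 - 1*4)*(-11) + (-18 - 3*6 + 6*(-5) - 5*6) = (-1 - 4)*(-11) + (-18 - 18 - 30 - 30) = -5*(-11) - 96 = 55 - 96 = -41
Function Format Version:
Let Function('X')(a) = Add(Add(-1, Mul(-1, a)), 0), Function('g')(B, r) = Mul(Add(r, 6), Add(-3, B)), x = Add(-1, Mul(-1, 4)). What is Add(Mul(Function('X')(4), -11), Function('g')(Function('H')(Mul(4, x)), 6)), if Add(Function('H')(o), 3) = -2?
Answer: -41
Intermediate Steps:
x = -5 (x = Add(-1, -4) = -5)
Function('H')(o) = -5 (Function('H')(o) = Add(-3, -2) = -5)
Function('g')(B, r) = Mul(Add(-3, B), Add(6, r)) (Function('g')(B, r) = Mul(Add(6, r), Add(-3, B)) = Mul(Add(-3, B), Add(6, r)))
Function('X')(a) = Add(-1, Mul(-1, a))
Add(Mul(Function('X')(4), -11), Function('g')(Function('H')(Mul(4, x)), 6)) = Add(Mul(Add(-1, Mul(-1, 4)), -11), Add(-18, Mul(-3, 6), Mul(6, -5), Mul(-5, 6))) = Add(Mul(Add(-1, -4), -11), Add(-18, -18, -30, -30)) = Add(Mul(-5, -11), -96) = Add(55, -96) = -41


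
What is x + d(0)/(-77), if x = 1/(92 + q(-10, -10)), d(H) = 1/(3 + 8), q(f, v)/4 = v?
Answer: 795/44044 ≈ 0.018050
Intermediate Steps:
q(f, v) = 4*v
d(H) = 1/11
x = 1/52 (x = 1/(92 + 4*(-10)) = 1/(92 - 40) = 1/52 ≈ 0.019231)
x + d(0)/(-77) = 1/52 + (1/11)/(-77) = 1/52 - 1/77*1/11 = 1/52 - 1/847 = 795/44044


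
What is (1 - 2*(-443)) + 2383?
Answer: 3270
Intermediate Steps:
(1 - 2*(-443)) + 2383 = (1 + 886) + 2383 = 887 + 2383 = 3270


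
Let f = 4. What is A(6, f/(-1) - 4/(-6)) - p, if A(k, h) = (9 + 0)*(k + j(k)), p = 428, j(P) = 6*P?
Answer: -50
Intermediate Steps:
A(k, h) = 63*k (A(k, h) = (9 + 0)*(k + 6*k) = 9*(7*k) = 63*k)
A(6, f/(-1) - 4/(-6)) - p = 63*6 - 1*428 = 378 - 428 = -50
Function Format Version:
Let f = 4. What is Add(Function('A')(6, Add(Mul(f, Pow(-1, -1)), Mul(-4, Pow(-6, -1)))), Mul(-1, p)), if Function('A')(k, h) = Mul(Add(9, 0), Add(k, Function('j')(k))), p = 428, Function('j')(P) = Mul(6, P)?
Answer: -50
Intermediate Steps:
Function('A')(k, h) = Mul(63, k) (Function('A')(k, h) = Mul(Add(9, 0), Add(k, Mul(6, k))) = Mul(9, Mul(7, k)) = Mul(63, k))
Add(Function('A')(6, Add(Mul(f, Pow(-1, -1)), Mul(-4, Pow(-6, -1)))), Mul(-1, p)) = Add(Mul(63, 6), Mul(-1, 428)) = Add(378, -428) = -50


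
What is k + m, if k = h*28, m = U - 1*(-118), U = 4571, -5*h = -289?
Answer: 31537/5 ≈ 6307.4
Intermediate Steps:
h = 289/5 (h = -⅕*(-289) = 289/5 ≈ 57.800)
m = 4689 (m = 4571 - 1*(-118) = 4571 + 118 = 4689)
k = 8092/5 (k = (289/5)*28 = 8092/5 ≈ 1618.4)
k + m = 8092/5 + 4689 = 31537/5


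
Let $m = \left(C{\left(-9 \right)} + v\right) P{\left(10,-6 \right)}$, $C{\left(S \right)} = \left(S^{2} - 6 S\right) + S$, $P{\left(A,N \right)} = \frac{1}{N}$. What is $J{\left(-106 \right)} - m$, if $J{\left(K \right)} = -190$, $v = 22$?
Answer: $- \frac{496}{3} \approx -165.33$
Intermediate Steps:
$C{\left(S \right)} = S^{2} - 5 S$
$m = - \frac{74}{3}$ ($m = \frac{- 9 \left(-5 - 9\right) + 22}{-6} = \left(\left(-9\right) \left(-14\right) + 22\right) \left(- \frac{1}{6}\right) = \left(126 + 22\right) \left(- \frac{1}{6}\right) = 148 \left(- \frac{1}{6}\right) = - \frac{74}{3} \approx -24.667$)
$J{\left(-106 \right)} - m = -190 - - \frac{74}{3} = -190 + \frac{74}{3} = - \frac{496}{3}$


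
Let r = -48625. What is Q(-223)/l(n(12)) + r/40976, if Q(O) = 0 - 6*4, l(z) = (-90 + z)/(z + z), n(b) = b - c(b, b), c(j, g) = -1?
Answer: 21824899/3155152 ≈ 6.9172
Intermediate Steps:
n(b) = 1 + b (n(b) = b - 1*(-1) = b + 1 = 1 + b)
l(z) = (-90 + z)/(2*z) (l(z) = (-90 + z)/((2*z)) = (-90 + z)*(1/(2*z)) = (-90 + z)/(2*z))
Q(O) = -24 (Q(O) = 0 - 24 = -24)
Q(-223)/l(n(12)) + r/40976 = -24*2*(1 + 12)/(-90 + (1 + 12)) - 48625/40976 = -24*26/(-90 + 13) - 48625*1/40976 = -24/((½)*(1/13)*(-77)) - 48625/40976 = -24/(-77/26) - 48625/40976 = -24*(-26/77) - 48625/40976 = 624/77 - 48625/40976 = 21824899/3155152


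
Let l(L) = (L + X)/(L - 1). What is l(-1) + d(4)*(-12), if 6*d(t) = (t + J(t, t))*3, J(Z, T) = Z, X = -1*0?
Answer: -95/2 ≈ -47.500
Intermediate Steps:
X = 0
l(L) = L/(-1 + L) (l(L) = (L + 0)/(L - 1) = L/(-1 + L))
d(t) = t (d(t) = ((t + t)*3)/6 = ((2*t)*3)/6 = (6*t)/6 = t)
l(-1) + d(4)*(-12) = -1/(-1 - 1) + 4*(-12) = -1/(-2) - 48 = -1*(-1/2) - 48 = 1/2 - 48 = -95/2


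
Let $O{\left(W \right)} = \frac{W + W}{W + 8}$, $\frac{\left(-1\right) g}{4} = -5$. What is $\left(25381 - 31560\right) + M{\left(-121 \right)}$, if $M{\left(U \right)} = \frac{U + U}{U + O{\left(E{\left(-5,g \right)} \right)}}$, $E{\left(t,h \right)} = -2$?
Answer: $- \frac{2254609}{365} \approx -6177.0$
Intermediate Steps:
$g = 20$ ($g = \left(-4\right) \left(-5\right) = 20$)
$O{\left(W \right)} = \frac{2 W}{8 + W}$
$M{\left(U \right)} = \frac{2 U}{- \frac{2}{3} + U}$ ($M{\left(U \right)} = \frac{U + U}{U + 2 \left(-2\right) \frac{1}{8 - 2}} = \frac{2 U}{U + 2 \left(-2\right) \frac{1}{6}} = \frac{2 U}{U - \frac{2}{3}} = \frac{2 U}{- \frac{2}{3} + U}$)
$\left(25381 - 31560\right) + M{\left(-121 \right)} = \left(25381 - 31560\right) + 6 \left(-121\right) \frac{1}{-2 + 3 \left(-121\right)} = -6179 + 6 \left(-121\right) \frac{1}{-2 - 363} = -6179 + 6 \left(-121\right) \frac{1}{-365} = -6179 + 6 \left(-121\right) \left(- \frac{1}{365}\right) = -6179 + \frac{726}{365} = - \frac{2254609}{365}$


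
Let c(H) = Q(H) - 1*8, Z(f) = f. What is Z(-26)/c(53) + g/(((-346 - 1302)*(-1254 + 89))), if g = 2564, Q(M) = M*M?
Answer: -10684039/1344423980 ≈ -0.0079469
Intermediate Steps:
Q(M) = M²
c(H) = -8 + H² (c(H) = H² - 1*8 = H² - 8 = -8 + H²)
Z(-26)/c(53) + g/(((-346 - 1302)*(-1254 + 89))) = -26/(-8 + 53²) + 2564/(((-346 - 1302)*(-1254 + 89))) = -26/(-8 + 2809) + 2564/((-1648*(-1165))) = -26/2801 + 2564/1919920 = -26*1/2801 + 2564*(1/1919920) = -26/2801 + 641/479980 = -10684039/1344423980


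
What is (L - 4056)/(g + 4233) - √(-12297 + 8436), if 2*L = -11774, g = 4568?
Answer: -9943/8801 - 3*I*√429 ≈ -1.1298 - 62.137*I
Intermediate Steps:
L = -5887 (L = (½)*(-11774) = -5887)
(L - 4056)/(g + 4233) - √(-12297 + 8436) = (-5887 - 4056)/(4568 + 4233) - √(-12297 + 8436) = -9943/8801 - √(-3861) = -9943*1/8801 - 3*I*√429 = -9943/8801 - 3*I*√429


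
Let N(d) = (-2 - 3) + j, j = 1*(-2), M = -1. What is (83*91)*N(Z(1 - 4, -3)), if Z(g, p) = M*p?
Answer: -52871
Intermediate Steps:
j = -2
Z(g, p) = -p
N(d) = -7 (N(d) = (-2 - 3) - 2 = -5 - 2 = -7)
(83*91)*N(Z(1 - 4, -3)) = (83*91)*(-7) = 7553*(-7) = -52871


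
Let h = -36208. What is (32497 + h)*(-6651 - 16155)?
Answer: 84633066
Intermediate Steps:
(32497 + h)*(-6651 - 16155) = (32497 - 36208)*(-6651 - 16155) = -3711*(-22806) = 84633066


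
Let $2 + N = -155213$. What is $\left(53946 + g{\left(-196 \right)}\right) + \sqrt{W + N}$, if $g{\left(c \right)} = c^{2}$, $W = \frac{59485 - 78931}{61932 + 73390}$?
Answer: $92362 + \frac{i \sqrt{710576622970918}}{67661} \approx 92362.0 + 393.97 i$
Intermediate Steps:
$W = - \frac{9723}{67661}$ ($W = - \frac{19446}{135322} = \left(-19446\right) \frac{1}{135322} = - \frac{9723}{67661} \approx -0.1437$)
$N = -155215$ ($N = -2 - 155213 = -155215$)
$\left(53946 + g{\left(-196 \right)}\right) + \sqrt{W + N} = \left(53946 + \left(-196\right)^{2}\right) + \sqrt{- \frac{9723}{67661} - 155215} = \left(53946 + 38416\right) + \sqrt{- \frac{10502011838}{67661}} = 92362 + \frac{i \sqrt{710576622970918}}{67661}$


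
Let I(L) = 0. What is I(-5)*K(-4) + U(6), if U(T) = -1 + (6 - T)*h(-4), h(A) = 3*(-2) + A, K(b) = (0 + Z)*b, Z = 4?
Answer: -1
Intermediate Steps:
K(b) = 4*b (K(b) = (0 + 4)*b = 4*b)
h(A) = -6 + A
U(T) = -61 + 10*T (U(T) = -1 + (6 - T)*(-6 - 4) = -1 + (6 - T)*(-10) = -1 + (-60 + 10*T) = -61 + 10*T)
I(-5)*K(-4) + U(6) = 0*(4*(-4)) + (-61 + 10*6) = 0*(-16) + (-61 + 60) = 0 - 1 = -1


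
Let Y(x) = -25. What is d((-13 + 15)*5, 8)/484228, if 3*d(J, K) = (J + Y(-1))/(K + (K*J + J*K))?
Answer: -5/81350304 ≈ -6.1463e-8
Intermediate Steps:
d(J, K) = (-25 + J)/(3*(K + 2*J*K)) (d(J, K) = ((J - 25)/(K + (K*J + J*K)))/3 = ((-25 + J)/(K + (J*K + J*K)))/3 = ((-25 + J)/(K + 2*J*K))/3 = (-25 + J)/(3*(K + 2*J*K)))
d((-13 + 15)*5, 8)/484228 = ((1/3)*(-25 + (-13 + 15)*5)/(8*(1 + 2*((-13 + 15)*5))))/484228 = ((1/3)*(1/8)*(-25 + 2*5)/(1 + 2*(2*5)))*(1/484228) = ((1/3)*(1/8)*(-25 + 10)/(1 + 2*10))*(1/484228) = ((1/3)*(1/8)*(-15)/(1 + 20))*(1/484228) = ((1/3)*(1/8)*(-15)/21)*(1/484228) = ((1/3)*(1/8)*(1/21)*(-15))*(1/484228) = -5/168*1/484228 = -5/81350304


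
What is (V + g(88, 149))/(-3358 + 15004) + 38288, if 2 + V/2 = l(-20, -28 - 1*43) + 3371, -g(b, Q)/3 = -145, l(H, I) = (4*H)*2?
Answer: 445908901/11646 ≈ 38289.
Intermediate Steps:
l(H, I) = 8*H
g(b, Q) = 435 (g(b, Q) = -3*(-145) = 435)
V = 6418 (V = -4 + 2*(8*(-20) + 3371) = -4 + 2*(-160 + 3371) = -4 + 2*3211 = -4 + 6422 = 6418)
(V + g(88, 149))/(-3358 + 15004) + 38288 = (6418 + 435)/(-3358 + 15004) + 38288 = 6853/11646 + 38288 = 445908901/11646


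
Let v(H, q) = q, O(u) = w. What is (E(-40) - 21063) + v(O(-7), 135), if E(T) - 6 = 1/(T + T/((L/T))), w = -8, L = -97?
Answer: -114652657/5480 ≈ -20922.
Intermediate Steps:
O(u) = -8
E(T) = 6 + 1/(T - T²/97) (E(T) = 6 + 1/(T + T/((-97/T))) = 6 + 1/(T + T*(-T/97)) = 6 + 1/(T - T²/97))
(E(-40) - 21063) + v(O(-7), 135) = ((-97 - 582*(-40) + 6*(-40)²)/((-40)*(-97 - 40)) - 21063) + 135 = (-1/40*(-97 + 23280 + 6*1600)/(-137) - 21063) + 135 = (-1/40*(-1/137)*(-97 + 23280 + 9600) - 21063) + 135 = (-1/40*(-1/137)*32783 - 21063) + 135 = (32783/5480 - 21063) + 135 = -115392457/5480 + 135 = -114652657/5480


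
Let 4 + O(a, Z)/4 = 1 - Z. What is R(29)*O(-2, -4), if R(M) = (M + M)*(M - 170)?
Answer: -32712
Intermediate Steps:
O(a, Z) = -12 - 4*Z (O(a, Z) = -16 + 4*(1 - Z) = -16 + (4 - 4*Z) = -12 - 4*Z)
R(M) = 2*M*(-170 + M) (R(M) = (2*M)*(-170 + M) = 2*M*(-170 + M))
R(29)*O(-2, -4) = (2*29*(-170 + 29))*(-12 - 4*(-4)) = (2*29*(-141))*(-12 + 16) = -8178*4 = -32712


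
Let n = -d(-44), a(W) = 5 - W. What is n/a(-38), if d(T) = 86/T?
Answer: 1/22 ≈ 0.045455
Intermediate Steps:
n = 43/22 (n = -86/(-44) = -86*(-1)/44 = -1*(-43/22) = 43/22 ≈ 1.9545)
n/a(-38) = 43/(22*(5 - 1*(-38))) = 43/(22*(5 + 38)) = (43/22)/43 = (43/22)*(1/43) = 1/22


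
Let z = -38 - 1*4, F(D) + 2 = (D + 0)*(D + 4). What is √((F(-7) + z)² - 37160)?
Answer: I*√36631 ≈ 191.39*I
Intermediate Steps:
F(D) = -2 + D*(4 + D) (F(D) = -2 + (D + 0)*(D + 4) = -2 + D*(4 + D))
z = -42 (z = -38 - 4 = -42)
√((F(-7) + z)² - 37160) = √(((-2 + (-7)² + 4*(-7)) - 42)² - 37160) = √(((-2 + 49 - 28) - 42)² - 37160) = √((19 - 42)² - 37160) = √((-23)² - 37160) = √(529 - 37160) = √(-36631) = I*√36631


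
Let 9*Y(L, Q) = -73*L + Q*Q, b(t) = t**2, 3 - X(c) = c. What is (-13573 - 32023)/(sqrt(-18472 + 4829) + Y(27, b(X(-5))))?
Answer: -218005875/1405177 + 923319*I*sqrt(13643)/1405177 ≈ -155.14 + 76.75*I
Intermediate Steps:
X(c) = 3 - c
Y(L, Q) = -73*L/9 + Q**2/9 (Y(L, Q) = (-73*L + Q*Q)/9 = (-73*L + Q**2)/9 = (Q**2 - 73*L)/9 = -73*L/9 + Q**2/9)
(-13573 - 32023)/(sqrt(-18472 + 4829) + Y(27, b(X(-5)))) = (-13573 - 32023)/(sqrt(-18472 + 4829) + (-73/9*27 + ((3 - 1*(-5))**2)**2/9)) = -45596/(sqrt(-13643) + (-219 + ((3 + 5)**2)**2/9)) = -45596/(I*sqrt(13643) + (-219 + (8**2)**2/9)) = -45596/(I*sqrt(13643) + (-219 + (1/9)*64**2)) = -45596/(I*sqrt(13643) + (-219 + (1/9)*4096)) = -45596/(I*sqrt(13643) + (-219 + 4096/9)) = -45596/(I*sqrt(13643) + 2125/9) = -45596/(2125/9 + I*sqrt(13643))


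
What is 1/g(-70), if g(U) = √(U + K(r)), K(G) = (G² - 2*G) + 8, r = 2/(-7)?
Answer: -7*I*√334/1002 ≈ -0.12767*I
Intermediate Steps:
r = -2/7 (r = 2*(-⅐) = -2/7 ≈ -0.28571)
K(G) = 8 + G² - 2*G
g(U) = √(424/49 + U) (g(U) = √(U + (8 + (-2/7)² - 2*(-2/7))) = √(U + (8 + 4/49 + 4/7)) = √(U + 424/49) = √(424/49 + U))
1/g(-70) = 1/(√(424 + 49*(-70))/7) = 1/(√(424 - 3430)/7) = 1/(√(-3006)/7) = 1/((3*I*√334)/7) = 1/(3*I*√334/7) = -7*I*√334/1002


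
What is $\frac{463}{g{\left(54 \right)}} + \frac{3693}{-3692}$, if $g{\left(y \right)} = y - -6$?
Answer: $\frac{185977}{27690} \approx 6.7164$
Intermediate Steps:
$g{\left(y \right)} = 6 + y$ ($g{\left(y \right)} = y + 6 = 6 + y$)
$\frac{463}{g{\left(54 \right)}} + \frac{3693}{-3692} = \frac{463}{6 + 54} + \frac{3693}{-3692} = \frac{463}{60} + 3693 \left(- \frac{1}{3692}\right) = 463 \cdot \frac{1}{60} - \frac{3693}{3692} = \frac{463}{60} - \frac{3693}{3692} = \frac{185977}{27690}$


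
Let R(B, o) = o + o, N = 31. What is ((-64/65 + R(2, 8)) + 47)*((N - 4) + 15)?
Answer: 169302/65 ≈ 2604.6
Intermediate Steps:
R(B, o) = 2*o
((-64/65 + R(2, 8)) + 47)*((N - 4) + 15) = ((-64/65 + 2*8) + 47)*((31 - 4) + 15) = ((-64*1/65 + 16) + 47)*(27 + 15) = ((-64/65 + 16) + 47)*42 = (976/65 + 47)*42 = (4031/65)*42 = 169302/65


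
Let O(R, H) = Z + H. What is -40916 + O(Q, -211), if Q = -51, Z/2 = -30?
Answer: -41187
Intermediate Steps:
Z = -60 (Z = 2*(-30) = -60)
O(R, H) = -60 + H
-40916 + O(Q, -211) = -40916 + (-60 - 211) = -40916 - 271 = -41187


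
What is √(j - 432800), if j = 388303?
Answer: I*√44497 ≈ 210.94*I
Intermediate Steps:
√(j - 432800) = √(388303 - 432800) = √(-44497) = I*√44497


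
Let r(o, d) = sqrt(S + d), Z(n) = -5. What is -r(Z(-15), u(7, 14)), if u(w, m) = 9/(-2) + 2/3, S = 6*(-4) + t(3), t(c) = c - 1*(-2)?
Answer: -I*sqrt(822)/6 ≈ -4.7784*I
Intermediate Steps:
t(c) = 2 + c (t(c) = c + 2 = 2 + c)
S = -19 (S = 6*(-4) + (2 + 3) = -24 + 5 = -19)
u(w, m) = -23/6 (u(w, m) = 9*(-1/2) + 2*(1/3) = -9/2 + 2/3 = -23/6)
r(o, d) = sqrt(-19 + d)
-r(Z(-15), u(7, 14)) = -sqrt(-19 - 23/6) = -sqrt(-137/6) = -I*sqrt(822)/6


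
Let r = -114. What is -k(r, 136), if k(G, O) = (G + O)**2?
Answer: -484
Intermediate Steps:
-k(r, 136) = -(-114 + 136)**2 = -1*22**2 = -1*484 = -484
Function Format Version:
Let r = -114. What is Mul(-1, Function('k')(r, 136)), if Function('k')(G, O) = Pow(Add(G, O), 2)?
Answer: -484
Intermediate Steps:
Mul(-1, Function('k')(r, 136)) = Mul(-1, Pow(Add(-114, 136), 2)) = Mul(-1, Pow(22, 2)) = Mul(-1, 484) = -484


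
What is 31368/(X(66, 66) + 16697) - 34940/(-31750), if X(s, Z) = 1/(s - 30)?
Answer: 5685581342/1908470275 ≈ 2.9791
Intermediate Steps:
X(s, Z) = 1/(-30 + s)
31368/(X(66, 66) + 16697) - 34940/(-31750) = 31368/(1/(-30 + 66) + 16697) - 34940/(-31750) = 31368/(1/36 + 16697) - 34940*(-1/31750) = 31368/(1/36 + 16697) + 3494/3175 = 31368/(601093/36) + 3494/3175 = 31368*(36/601093) + 3494/3175 = 1129248/601093 + 3494/3175 = 5685581342/1908470275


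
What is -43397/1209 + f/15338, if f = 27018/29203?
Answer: -511530558842/14250788877 ≈ -35.895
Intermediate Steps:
f = 1422/1537 (f = 27018*(1/29203) = 1422/1537 ≈ 0.92518)
-43397/1209 + f/15338 = -43397/1209 + (1422/1537)/15338 = -43397*1/1209 + (1422/1537)*(1/15338) = -43397/1209 + 711/11787253 = -511530558842/14250788877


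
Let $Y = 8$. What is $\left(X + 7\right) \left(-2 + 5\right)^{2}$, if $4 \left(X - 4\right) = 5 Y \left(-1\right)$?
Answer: $9$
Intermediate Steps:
$X = -6$ ($X = 4 + \frac{5 \cdot 8 \left(-1\right)}{4} = 4 + \frac{40 \left(-1\right)}{4} = 4 + \frac{1}{4} \left(-40\right) = 4 - 10 = -6$)
$\left(X + 7\right) \left(-2 + 5\right)^{2} = \left(-6 + 7\right) \left(-2 + 5\right)^{2} = 1 \cdot 3^{2} = 1 \cdot 9 = 9$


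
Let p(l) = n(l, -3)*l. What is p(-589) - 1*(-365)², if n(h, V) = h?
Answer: 213696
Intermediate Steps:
p(l) = l² (p(l) = l*l = l²)
p(-589) - 1*(-365)² = (-589)² - 1*(-365)² = 346921 - 1*133225 = 346921 - 133225 = 213696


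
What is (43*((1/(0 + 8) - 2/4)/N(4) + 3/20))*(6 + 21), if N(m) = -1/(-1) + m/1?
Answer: 3483/40 ≈ 87.075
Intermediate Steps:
N(m) = 1 + m (N(m) = -1*(-1) + m*1 = 1 + m)
(43*((1/(0 + 8) - 2/4)/N(4) + 3/20))*(6 + 21) = (43*((1/(0 + 8) - 2/4)/(1 + 4) + 3/20))*(6 + 21) = (43*((1/8 - 2*1/4)/5 + 3*(1/20)))*27 = (43*((1/8 - 1/2)*(1/5) + 3/20))*27 = (43*(-3/8*1/5 + 3/20))*27 = (43*(-3/40 + 3/20))*27 = (43*(3/40))*27 = (129/40)*27 = 3483/40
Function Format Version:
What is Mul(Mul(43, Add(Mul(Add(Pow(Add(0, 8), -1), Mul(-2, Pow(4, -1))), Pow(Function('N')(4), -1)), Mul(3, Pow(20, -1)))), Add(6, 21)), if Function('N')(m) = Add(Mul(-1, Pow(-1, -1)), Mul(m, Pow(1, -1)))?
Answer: Rational(3483, 40) ≈ 87.075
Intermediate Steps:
Function('N')(m) = Add(1, m) (Function('N')(m) = Add(Mul(-1, -1), Mul(m, 1)) = Add(1, m))
Mul(Mul(43, Add(Mul(Add(Pow(Add(0, 8), -1), Mul(-2, Pow(4, -1))), Pow(Function('N')(4), -1)), Mul(3, Pow(20, -1)))), Add(6, 21)) = Mul(Mul(43, Add(Mul(Add(Pow(Add(0, 8), -1), Mul(-2, Pow(4, -1))), Pow(Add(1, 4), -1)), Mul(3, Pow(20, -1)))), Add(6, 21)) = Mul(Mul(43, Add(Mul(Add(Pow(8, -1), Mul(-2, Rational(1, 4))), Pow(5, -1)), Mul(3, Rational(1, 20)))), 27) = Mul(Mul(43, Add(Mul(Add(Rational(1, 8), Rational(-1, 2)), Rational(1, 5)), Rational(3, 20))), 27) = Mul(Mul(43, Add(Mul(Rational(-3, 8), Rational(1, 5)), Rational(3, 20))), 27) = Mul(Mul(43, Add(Rational(-3, 40), Rational(3, 20))), 27) = Mul(Mul(43, Rational(3, 40)), 27) = Mul(Rational(129, 40), 27) = Rational(3483, 40)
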